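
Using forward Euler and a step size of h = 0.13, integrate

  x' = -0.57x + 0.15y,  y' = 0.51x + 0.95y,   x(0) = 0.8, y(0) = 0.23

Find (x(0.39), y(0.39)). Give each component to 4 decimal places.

Euler on (x,y): x_{n+1} = x_n + h·x', y_{n+1} = y_n + h·y'.
0.000000: (0.800000, 0.230000); f=(-0.421500, 0.626500) → (0.745205, 0.311445)
0.130000: (0.745205, 0.311445); f=(-0.378050, 0.675927) → (0.696058, 0.399316)
0.260000: (0.696058, 0.399316); f=(-0.336856, 0.734340) → (0.652267, 0.494780)
(x(0.39), y(0.39)) ≈ (0.6523, 0.4948)

0.6523, 0.4948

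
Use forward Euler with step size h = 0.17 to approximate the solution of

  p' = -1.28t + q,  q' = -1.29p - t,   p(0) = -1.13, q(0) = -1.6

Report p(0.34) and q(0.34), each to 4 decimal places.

Euler on (p,q): p_{n+1} = p_n + h·p', q_{n+1} = q_n + h·q'.
0.000000: (-1.130000, -1.600000); f=(-1.600000, 1.457700) → (-1.402000, -1.352191)
0.170000: (-1.402000, -1.352191); f=(-1.569791, 1.638580) → (-1.668864, -1.073632)
(p(0.34), q(0.34)) ≈ (-1.6689, -1.0736)

-1.6689, -1.0736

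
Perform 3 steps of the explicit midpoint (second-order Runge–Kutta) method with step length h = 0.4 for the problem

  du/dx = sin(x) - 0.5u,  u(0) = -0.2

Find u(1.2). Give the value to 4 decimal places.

Midpoint: k1 = f(x_n, u_n); k2 = f(x_n + h/2, u_n + (h/2)·k1); u_{n+1} = u_n + h·k2.
x=0.000000, u=-0.200000:
  k1 = f(0.000000, -0.200000) = 0.100000
  k2 = f(0.200000, -0.180000) = 0.288669
  u ← -0.200000 + 0.4·0.288669 = -0.084532
x=0.400000, u=-0.084532:
  k1 = f(0.400000, -0.084532) = 0.431684
  k2 = f(0.600000, 0.001805) = 0.563740
  u ← -0.084532 + 0.4·0.563740 = 0.140964
x=0.800000, u=0.140964:
  k1 = f(0.800000, 0.140964) = 0.646874
  k2 = f(1.000000, 0.270339) = 0.706302
  u ← 0.140964 + 0.4·0.706302 = 0.423484
u(1.2) ≈ 0.4235

0.4235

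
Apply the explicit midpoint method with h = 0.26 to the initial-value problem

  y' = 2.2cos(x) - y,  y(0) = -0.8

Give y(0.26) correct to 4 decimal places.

Midpoint: k1 = f(x_n, y_n); k2 = f(x_n + h/2, y_n + (h/2)·k1); y_{n+1} = y_n + h·k2.
x=0.000000, y=-0.800000:
  k1 = f(0.000000, -0.800000) = 3.000000
  k2 = f(0.130000, -0.410000) = 2.591436
  y ← -0.800000 + 0.26·2.591436 = -0.126227
y(0.26) ≈ -0.1262

-0.1262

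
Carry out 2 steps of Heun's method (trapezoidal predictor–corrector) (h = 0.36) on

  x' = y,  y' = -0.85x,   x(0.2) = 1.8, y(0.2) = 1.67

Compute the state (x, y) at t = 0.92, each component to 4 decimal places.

2.5451, 0.2662

Heun on (x,y): k1 = f(t_n, state_n); k2 = f(t_n + h, state_n + h·k1); state_{n+1} = state_n + (h/2)·(k1 + k2).
0.200000: (1.800000, 1.670000)
  k1 = (1.670000, -1.530000)
  predictor → (2.401200, 1.119200)
  k2 = (1.119200, -2.041020)
  → (2.302056, 1.027216)
0.560000: (2.302056, 1.027216)
  k1 = (1.027216, -1.956748)
  predictor → (2.671854, 0.322787)
  k2 = (0.322787, -2.271076)
  → (2.545057, 0.266208)
(x(0.92), y(0.92)) ≈ (2.5451, 0.2662)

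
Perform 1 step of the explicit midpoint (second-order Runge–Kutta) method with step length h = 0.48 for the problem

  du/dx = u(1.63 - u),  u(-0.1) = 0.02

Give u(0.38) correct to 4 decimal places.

Midpoint: k1 = f(x_n, u_n); k2 = f(x_n + h/2, u_n + (h/2)·k1); u_{n+1} = u_n + h·k2.
x=-0.100000, u=0.020000:
  k1 = f(-0.100000, 0.020000) = 0.032200
  k2 = f(0.140000, 0.027728) = 0.044428
  u ← 0.020000 + 0.48·0.044428 = 0.041325
u(0.38) ≈ 0.0413

0.0413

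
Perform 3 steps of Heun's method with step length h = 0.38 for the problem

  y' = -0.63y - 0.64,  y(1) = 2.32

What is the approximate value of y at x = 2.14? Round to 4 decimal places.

Heun: k1 = f(x_n, y_n); k2 = f(x_n + h, y_n + h·k1); y_{n+1} = y_n + (h/2)·(k1 + k2).
x=1.000000, y=2.320000:
  k1 = f(1.000000, 2.320000) = -2.101600
  k2 = f(1.380000, 1.521392) = -1.598477
  y ← 2.320000 + (0.38/2)·(-2.101600 + (-1.598477)) = 1.616985
x=1.380000, y=1.616985:
  k1 = f(1.380000, 1.616985) = -1.658701
  k2 = f(1.760000, 0.986679) = -1.261608
  y ← 1.616985 + (0.38/2)·(-1.658701 + (-1.261608)) = 1.062127
x=1.760000, y=1.062127:
  k1 = f(1.760000, 1.062127) = -1.309140
  k2 = f(2.140000, 0.564654) = -0.995732
  y ← 1.062127 + (0.38/2)·(-1.309140 + (-0.995732)) = 0.624201
y(2.14) ≈ 0.6242

0.6242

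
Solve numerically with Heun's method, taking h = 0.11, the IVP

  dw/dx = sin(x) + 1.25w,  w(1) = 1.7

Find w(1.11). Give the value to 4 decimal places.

2.0517

Heun: k1 = f(x_n, w_n); k2 = f(x_n + h, w_n + h·k1); w_{n+1} = w_n + (h/2)·(k1 + k2).
x=1.000000, w=1.700000:
  k1 = f(1.000000, 1.700000) = 2.966471
  k2 = f(1.110000, 2.026312) = 3.428588
  w ← 1.700000 + (0.11/2)·(2.966471 + 3.428588) = 2.051728
w(1.11) ≈ 2.0517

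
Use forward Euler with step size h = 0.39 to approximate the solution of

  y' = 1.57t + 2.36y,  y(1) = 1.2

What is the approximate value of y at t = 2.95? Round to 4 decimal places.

53.8371

Euler: y_{n+1} = y_n + h·f(t_n, y_n).
t=1.000000, y=1.200000: f=4.402000 → y ← 1.200000 + 0.39·4.402000 = 2.916780
t=1.390000, y=2.916780: f=9.065901 → y ← 2.916780 + 0.39·9.065901 = 6.452481
t=1.780000, y=6.452481: f=18.022456 → y ← 6.452481 + 0.39·18.022456 = 13.481239
t=2.170000, y=13.481239: f=35.222624 → y ← 13.481239 + 0.39·35.222624 = 27.218063
t=2.560000, y=27.218063: f=68.253828 → y ← 27.218063 + 0.39·68.253828 = 53.837055
y(2.95) ≈ 53.8371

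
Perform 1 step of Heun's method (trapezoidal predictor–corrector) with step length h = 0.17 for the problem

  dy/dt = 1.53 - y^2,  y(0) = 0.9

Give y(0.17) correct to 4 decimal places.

Heun: k1 = f(t_n, y_n); k2 = f(t_n + h, y_n + h·k1); y_{n+1} = y_n + (h/2)·(k1 + k2).
t=0.000000, y=0.900000:
  k1 = f(0.000000, 0.900000) = 0.720000
  k2 = f(0.170000, 1.022400) = 0.484698
  y ← 0.900000 + (0.17/2)·(0.720000 + 0.484698) = 1.002399
y(0.17) ≈ 1.0024

1.0024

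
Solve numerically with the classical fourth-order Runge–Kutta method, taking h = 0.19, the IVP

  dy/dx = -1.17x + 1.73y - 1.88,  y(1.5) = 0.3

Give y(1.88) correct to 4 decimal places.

-1.4809

RK4: k1 = f(x_n, y_n); k2 = f(x_n + h/2, y_n + (h/2)·k1); k3 = f(x_n + h/2, y_n + (h/2)·k2); k4 = f(x_n + h, y_n + h·k3); y_{n+1} = y_n + (h/6)·(k1 + 2k2 + 2k3 + k4).
x=1.500000, y=0.300000:
  k1 = f(1.500000, 0.300000) = -3.116000
  k2 = f(1.595000, 0.003980) = -3.739265
  k3 = f(1.595000, -0.055230) = -3.841698
  k4 = f(1.690000, -0.429923) = -4.601066
  y ← 0.300000 + (0.19/6)·(k1 + 2k2 + 2k3 + k4) = -0.424501
x=1.690000, y=-0.424501:
  k1 = f(1.690000, -0.424501) = -4.591687
  k2 = f(1.785000, -0.860712) = -5.457481
  k3 = f(1.785000, -0.942962) = -5.599774
  k4 = f(1.880000, -1.488459) = -6.654633
  y ← -0.424501 + (0.19/6)·(k1 + 2k2 + 2k3 + k4) = -1.480928
y(1.88) ≈ -1.4809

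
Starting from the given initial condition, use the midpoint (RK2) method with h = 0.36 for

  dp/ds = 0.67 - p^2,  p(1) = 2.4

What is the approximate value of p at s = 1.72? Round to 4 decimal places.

Midpoint: k1 = f(s_n, p_n); k2 = f(s_n + h/2, p_n + (h/2)·k1); p_{n+1} = p_n + h·k2.
s=1.000000, p=2.400000:
  k1 = f(1.000000, 2.400000) = -5.090000
  k2 = f(1.180000, 1.483800) = -1.531662
  p ← 2.400000 + 0.36·(-1.531662) = 1.848602
s=1.360000, p=1.848602:
  k1 = f(1.360000, 1.848602) = -2.747328
  k2 = f(1.540000, 1.354083) = -1.163540
  p ← 1.848602 + 0.36·(-1.163540) = 1.429727
p(1.72) ≈ 1.4297

1.4297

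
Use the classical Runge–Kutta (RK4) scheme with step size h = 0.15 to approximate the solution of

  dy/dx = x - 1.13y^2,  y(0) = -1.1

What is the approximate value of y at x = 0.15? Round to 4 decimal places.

-1.3390

RK4: k1 = f(x_n, y_n); k2 = f(x_n + h/2, y_n + (h/2)·k1); k3 = f(x_n + h/2, y_n + (h/2)·k2); k4 = f(x_n + h, y_n + h·k3); y_{n+1} = y_n + (h/6)·(k1 + 2k2 + 2k3 + k4).
x=0.000000, y=-1.100000:
  k1 = f(0.000000, -1.100000) = -1.367300
  k2 = f(0.075000, -1.202548) = -1.559116
  k3 = f(0.075000, -1.216934) = -1.598448
  k4 = f(0.150000, -1.339767) = -1.878323
  y ← -1.100000 + (0.15/6)·(k1 + 2k2 + 2k3 + k4) = -1.339019
y(0.15) ≈ -1.3390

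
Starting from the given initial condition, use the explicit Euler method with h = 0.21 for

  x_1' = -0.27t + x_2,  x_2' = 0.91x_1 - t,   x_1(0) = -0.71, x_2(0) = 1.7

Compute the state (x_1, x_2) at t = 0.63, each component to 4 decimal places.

Euler on (x_1,x_2): x_1_{n+1} = x_1_n + h·x_1', x_2_{n+1} = x_2_n + h·x_2'.
0.000000: (-0.710000, 1.700000); f=(1.700000, -0.646100) → (-0.353000, 1.564319)
0.210000: (-0.353000, 1.564319); f=(1.507619, -0.531230) → (-0.036400, 1.452761)
0.420000: (-0.036400, 1.452761); f=(1.339361, -0.453124) → (0.244866, 1.357605)
(x_1(0.63), x_2(0.63)) ≈ (0.2449, 1.3576)

0.2449, 1.3576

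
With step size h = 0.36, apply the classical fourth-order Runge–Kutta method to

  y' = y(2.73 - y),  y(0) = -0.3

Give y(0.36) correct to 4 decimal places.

RK4: k1 = f(s_n, y_n); k2 = f(s_n + h/2, y_n + (h/2)·k1); k3 = f(s_n + h/2, y_n + (h/2)·k2); k4 = f(s_n + h, y_n + h·k3); y_{n+1} = y_n + (h/6)·(k1 + 2k2 + 2k3 + k4).
s=0.000000, y=-0.300000:
  k1 = f(0.000000, -0.300000) = -0.909000
  k2 = f(0.180000, -0.463620) = -1.480626
  k3 = f(0.180000, -0.566513) = -1.867516
  k4 = f(0.360000, -0.972306) = -3.599774
  y ← -0.300000 + (0.36/6)·(k1 + 2k2 + 2k3 + k4) = -0.972304
y(0.36) ≈ -0.9723

-0.9723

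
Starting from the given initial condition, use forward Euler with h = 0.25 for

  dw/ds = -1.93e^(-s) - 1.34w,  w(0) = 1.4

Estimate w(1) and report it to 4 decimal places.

-0.4568

Euler: w_{n+1} = w_n + h·f(s_n, w_n).
s=0.000000, w=1.400000: f=-3.806000 → w ← 1.400000 + 0.25·(-3.806000) = 0.448500
s=0.250000, w=0.448500: f=-2.104076 → w ← 0.448500 + 0.25·(-2.104076) = -0.077519
s=0.500000, w=-0.077519: f=-1.066729 → w ← -0.077519 + 0.25·(-1.066729) = -0.344201
s=0.750000, w=-0.344201: f=-0.450438 → w ← -0.344201 + 0.25·(-0.450438) = -0.456811
w(1) ≈ -0.4568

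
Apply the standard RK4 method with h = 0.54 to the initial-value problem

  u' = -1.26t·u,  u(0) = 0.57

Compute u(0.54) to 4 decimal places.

0.4743

RK4: k1 = f(t_n, u_n); k2 = f(t_n + h/2, u_n + (h/2)·k1); k3 = f(t_n + h/2, u_n + (h/2)·k2); k4 = f(t_n + h, u_n + h·k3); u_{n+1} = u_n + (h/6)·(k1 + 2k2 + 2k3 + k4).
t=0.000000, u=0.570000:
  k1 = f(0.000000, 0.570000) = 0.000000
  k2 = f(0.270000, 0.570000) = -0.193914
  k3 = f(0.270000, 0.517643) = -0.176102
  k4 = f(0.540000, 0.474905) = -0.323125
  u ← 0.570000 + (0.54/6)·(k1 + 2k2 + 2k3 + k4) = 0.474316
u(0.54) ≈ 0.4743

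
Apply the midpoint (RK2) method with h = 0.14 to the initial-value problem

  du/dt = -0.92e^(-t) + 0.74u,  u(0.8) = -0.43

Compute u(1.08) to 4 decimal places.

-0.6415

Midpoint: k1 = f(t_n, u_n); k2 = f(t_n + h/2, u_n + (h/2)·k1); u_{n+1} = u_n + h·k2.
t=0.800000, u=-0.430000:
  k1 = f(0.800000, -0.430000) = -0.731583
  k2 = f(0.870000, -0.481211) = -0.741531
  u ← -0.430000 + 0.14·(-0.741531) = -0.533814
t=0.940000, u=-0.533814:
  k1 = f(0.940000, -0.533814) = -0.754400
  k2 = f(1.010000, -0.586622) = -0.769182
  u ← -0.533814 + 0.14·(-0.769182) = -0.641500
u(1.08) ≈ -0.6415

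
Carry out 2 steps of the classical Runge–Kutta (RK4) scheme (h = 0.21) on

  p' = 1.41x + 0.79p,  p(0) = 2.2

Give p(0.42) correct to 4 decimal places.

RK4: k1 = f(x_n, p_n); k2 = f(x_n + h/2, p_n + (h/2)·k1); k3 = f(x_n + h/2, p_n + (h/2)·k2); k4 = f(x_n + h, p_n + h·k3); p_{n+1} = p_n + (h/6)·(k1 + 2k2 + 2k3 + k4).
x=0.000000, p=2.200000:
  k1 = f(0.000000, 2.200000) = 1.738000
  k2 = f(0.105000, 2.382490) = 2.030217
  k3 = f(0.105000, 2.413173) = 2.054457
  k4 = f(0.210000, 2.631436) = 2.374934
  p ← 2.200000 + (0.21/6)·(k1 + 2k2 + 2k3 + k4) = 2.629880
x=0.210000, p=2.629880:
  k1 = f(0.210000, 2.629880) = 2.373705
  k2 = f(0.315000, 2.879119) = 2.718654
  k3 = f(0.315000, 2.915339) = 2.747267
  k4 = f(0.420000, 3.206806) = 3.125577
  p ← 2.629880 + (0.21/6)·(k1 + 2k2 + 2k3 + k4) = 3.204969
p(0.42) ≈ 3.2050

3.2050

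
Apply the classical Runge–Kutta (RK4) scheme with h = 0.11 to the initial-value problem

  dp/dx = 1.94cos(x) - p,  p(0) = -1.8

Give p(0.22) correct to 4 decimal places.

RK4: k1 = f(x_n, p_n); k2 = f(x_n + h/2, p_n + (h/2)·k1); k3 = f(x_n + h/2, p_n + (h/2)·k2); k4 = f(x_n + h, p_n + h·k3); p_{n+1} = p_n + (h/6)·(k1 + 2k2 + 2k3 + k4).
x=0.000000, p=-1.800000:
  k1 = f(0.000000, -1.800000) = 3.740000
  k2 = f(0.055000, -1.594300) = 3.531366
  k3 = f(0.055000, -1.605775) = 3.542841
  k4 = f(0.110000, -1.410287) = 3.338562
  p ← -1.800000 + (0.11/6)·(k1 + 2k2 + 2k3 + k4) = -1.410839
x=0.110000, p=-1.410839:
  k1 = f(0.110000, -1.410839) = 3.339114
  k2 = f(0.165000, -1.227187) = 3.140839
  k3 = f(0.165000, -1.238093) = 3.151744
  k4 = f(0.220000, -1.064147) = 2.957388
  p ← -1.410839 + (0.11/6)·(k1 + 2k2 + 2k3 + k4) = -1.064675
p(0.22) ≈ -1.0647

-1.0647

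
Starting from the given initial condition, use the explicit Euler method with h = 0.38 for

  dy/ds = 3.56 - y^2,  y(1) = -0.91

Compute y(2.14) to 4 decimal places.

2.0011

Euler: y_{n+1} = y_n + h·f(s_n, y_n).
s=1.000000, y=-0.910000: f=2.731900 → y ← -0.910000 + 0.38·2.731900 = 0.128122
s=1.380000, y=0.128122: f=3.543585 → y ← 0.128122 + 0.38·3.543585 = 1.474684
s=1.760000, y=1.474684: f=1.385306 → y ← 1.474684 + 0.38·1.385306 = 2.001101
y(2.14) ≈ 2.0011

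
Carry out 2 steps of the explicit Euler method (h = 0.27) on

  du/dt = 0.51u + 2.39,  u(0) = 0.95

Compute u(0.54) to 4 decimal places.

Euler: u_{n+1} = u_n + h·f(t_n, u_n).
t=0.000000, u=0.950000: f=2.874500 → u ← 0.950000 + 0.27·2.874500 = 1.726115
t=0.270000, u=1.726115: f=3.270319 → u ← 1.726115 + 0.27·3.270319 = 2.609101
u(0.54) ≈ 2.6091

2.6091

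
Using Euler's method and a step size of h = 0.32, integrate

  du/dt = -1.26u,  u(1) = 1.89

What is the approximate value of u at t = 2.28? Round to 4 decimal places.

Euler: u_{n+1} = u_n + h·f(t_n, u_n).
t=1.000000, u=1.890000: f=-2.381400 → u ← 1.890000 + 0.32·(-2.381400) = 1.127952
t=1.320000, u=1.127952: f=-1.421220 → u ← 1.127952 + 0.32·(-1.421220) = 0.673162
t=1.640000, u=0.673162: f=-0.848184 → u ← 0.673162 + 0.32·(-0.848184) = 0.401743
t=1.960000, u=0.401743: f=-0.506196 → u ← 0.401743 + 0.32·(-0.506196) = 0.239760
u(2.28) ≈ 0.2398

0.2398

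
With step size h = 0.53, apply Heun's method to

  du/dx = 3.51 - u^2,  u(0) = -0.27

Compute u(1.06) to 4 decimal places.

1.1215

Heun: k1 = f(x_n, u_n); k2 = f(x_n + h, u_n + h·k1); u_{n+1} = u_n + (h/2)·(k1 + k2).
x=0.000000, u=-0.270000:
  k1 = f(0.000000, -0.270000) = 3.437100
  k2 = f(0.530000, 1.551663) = 1.102342
  u ← -0.270000 + (0.53/2)·(3.437100 + 1.102342) = 0.932952
x=0.530000, u=0.932952:
  k1 = f(0.530000, 0.932952) = 2.639600
  k2 = f(1.060000, 2.331940) = -1.927946
  u ← 0.932952 + (0.53/2)·(2.639600 + (-1.927946)) = 1.121541
u(1.06) ≈ 1.1215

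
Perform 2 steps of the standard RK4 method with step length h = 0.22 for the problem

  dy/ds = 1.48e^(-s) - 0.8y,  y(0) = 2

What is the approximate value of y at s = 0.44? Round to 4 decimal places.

1.8450

RK4: k1 = f(s_n, y_n); k2 = f(s_n + h/2, y_n + (h/2)·k1); k3 = f(s_n + h/2, y_n + (h/2)·k2); k4 = f(s_n + h, y_n + h·k3); y_{n+1} = y_n + (h/6)·(k1 + 2k2 + 2k3 + k4).
s=0.000000, y=2.000000:
  k1 = f(0.000000, 2.000000) = -0.120000
  k2 = f(0.110000, 1.986800) = -0.263605
  k3 = f(0.110000, 1.971003) = -0.250968
  k4 = f(0.220000, 1.944787) = -0.368102
  y ← 2.000000 + (0.22/6)·(k1 + 2k2 + 2k3 + k4) = 1.944368
s=0.220000, y=1.944368:
  k1 = f(0.220000, 1.944368) = -0.367766
  k2 = f(0.330000, 1.903913) = -0.459123
  k3 = f(0.330000, 1.893864) = -0.451084
  k4 = f(0.440000, 1.845129) = -0.522929
  y ← 1.944368 + (0.22/6)·(k1 + 2k2 + 2k3 + k4) = 1.844960
y(0.44) ≈ 1.8450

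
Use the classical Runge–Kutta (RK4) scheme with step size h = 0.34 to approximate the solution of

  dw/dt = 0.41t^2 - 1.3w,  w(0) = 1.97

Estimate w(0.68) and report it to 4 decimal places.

RK4: k1 = f(t_n, w_n); k2 = f(t_n + h/2, w_n + (h/2)·k1); k3 = f(t_n + h/2, w_n + (h/2)·k2); k4 = f(t_n + h, w_n + h·k3); w_{n+1} = w_n + (h/6)·(k1 + 2k2 + 2k3 + k4).
t=0.000000, w=1.970000:
  k1 = f(0.000000, 1.970000) = -2.561000
  k2 = f(0.170000, 1.534630) = -1.983170
  k3 = f(0.170000, 1.632861) = -2.110870
  k4 = f(0.340000, 1.252304) = -1.580599
  w ← 1.970000 + (0.34/6)·(k1 + 2k2 + 2k3 + k4) = 1.271318
t=0.340000, w=1.271318:
  k1 = f(0.340000, 1.271318) = -1.605318
  k2 = f(0.510000, 0.998414) = -1.191297
  k3 = f(0.510000, 1.068798) = -1.282796
  k4 = f(0.680000, 0.835168) = -0.896134
  w ← 1.271318 + (0.34/6)·(k1 + 2k2 + 2k3 + k4) = 0.849172
w(0.68) ≈ 0.8492

0.8492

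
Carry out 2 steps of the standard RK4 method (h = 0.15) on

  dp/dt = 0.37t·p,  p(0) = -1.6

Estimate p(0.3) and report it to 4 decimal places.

-1.6269

RK4: k1 = f(t_n, p_n); k2 = f(t_n + h/2, p_n + (h/2)·k1); k3 = f(t_n + h/2, p_n + (h/2)·k2); k4 = f(t_n + h, p_n + h·k3); p_{n+1} = p_n + (h/6)·(k1 + 2k2 + 2k3 + k4).
t=0.000000, p=-1.600000:
  k1 = f(0.000000, -1.600000) = 0.000000
  k2 = f(0.075000, -1.600000) = -0.044400
  k3 = f(0.075000, -1.603330) = -0.044492
  k4 = f(0.150000, -1.606674) = -0.089170
  p ← -1.600000 + (0.15/6)·(k1 + 2k2 + 2k3 + k4) = -1.606674
t=0.150000, p=-1.606674:
  k1 = f(0.150000, -1.606674) = -0.089170
  k2 = f(0.225000, -1.613362) = -0.134312
  k3 = f(0.225000, -1.616747) = -0.134594
  k4 = f(0.300000, -1.626863) = -0.180582
  p ← -1.606674 + (0.15/6)·(k1 + 2k2 + 2k3 + k4) = -1.626863
p(0.3) ≈ -1.6269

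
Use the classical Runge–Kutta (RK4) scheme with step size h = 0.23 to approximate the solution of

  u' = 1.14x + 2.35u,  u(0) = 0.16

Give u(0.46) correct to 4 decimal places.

0.6500

RK4: k1 = f(x_n, u_n); k2 = f(x_n + h/2, u_n + (h/2)·k1); k3 = f(x_n + h/2, u_n + (h/2)·k2); k4 = f(x_n + h, u_n + h·k3); u_{n+1} = u_n + (h/6)·(k1 + 2k2 + 2k3 + k4).
x=0.000000, u=0.160000:
  k1 = f(0.000000, 0.160000) = 0.376000
  k2 = f(0.115000, 0.203240) = 0.608714
  k3 = f(0.115000, 0.230002) = 0.671605
  k4 = f(0.230000, 0.314469) = 1.001202
  u ← 0.160000 + (0.23/6)·(k1 + 2k2 + 2k3 + k4) = 0.310951
x=0.230000, u=0.310951:
  k1 = f(0.230000, 0.310951) = 0.992934
  k2 = f(0.345000, 0.425138) = 1.392374
  k3 = f(0.345000, 0.471074) = 1.500323
  k4 = f(0.460000, 0.656025) = 2.066058
  u ← 0.310951 + (0.23/6)·(k1 + 2k2 + 2k3 + k4) = 0.649985
u(0.46) ≈ 0.6500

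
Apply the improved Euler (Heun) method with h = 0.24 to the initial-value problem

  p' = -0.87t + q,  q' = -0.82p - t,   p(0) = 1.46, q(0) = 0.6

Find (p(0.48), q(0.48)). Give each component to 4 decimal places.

Heun on (p,q): k1 = f(t_n, state_n); k2 = f(t_n + h, state_n + h·k1); state_{n+1} = state_n + (h/2)·(k1 + k2).
0.000000: (1.460000, 0.600000)
  k1 = (0.600000, -1.197200)
  predictor → (1.604000, 0.312672)
  k2 = (0.103872, -1.555280)
  → (1.544465, 0.269702)
0.240000: (1.544465, 0.269702)
  k1 = (0.060902, -1.506461)
  predictor → (1.559081, -0.091848)
  k2 = (-0.509448, -1.758447)
  → (1.490639, -0.122087)
(p(0.48), q(0.48)) ≈ (1.4906, -0.1221)

1.4906, -0.1221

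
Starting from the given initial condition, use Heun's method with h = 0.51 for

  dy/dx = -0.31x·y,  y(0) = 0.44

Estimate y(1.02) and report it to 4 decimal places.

Heun: k1 = f(x_n, y_n); k2 = f(x_n + h, y_n + h·k1); y_{n+1} = y_n + (h/2)·(k1 + k2).
x=0.000000, y=0.440000:
  k1 = f(0.000000, 0.440000) = 0.000000
  k2 = f(0.510000, 0.440000) = -0.069564
  y ← 0.440000 + (0.51/2)·(0.000000 + (-0.069564)) = 0.422261
x=0.510000, y=0.422261:
  k1 = f(0.510000, 0.422261) = -0.066759
  k2 = f(1.020000, 0.388214) = -0.122753
  y ← 0.422261 + (0.51/2)·(-0.066759 + (-0.122753)) = 0.373935
y(1.02) ≈ 0.3739

0.3739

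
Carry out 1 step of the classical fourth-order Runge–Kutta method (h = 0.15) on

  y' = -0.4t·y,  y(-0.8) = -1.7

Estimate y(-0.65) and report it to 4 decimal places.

RK4: k1 = f(t_n, y_n); k2 = f(t_n + h/2, y_n + (h/2)·k1); k3 = f(t_n + h/2, y_n + (h/2)·k2); k4 = f(t_n + h, y_n + h·k3); y_{n+1} = y_n + (h/6)·(k1 + 2k2 + 2k3 + k4).
t=-0.800000, y=-1.700000:
  k1 = f(-0.800000, -1.700000) = -0.544000
  k2 = f(-0.725000, -1.740800) = -0.504832
  k3 = f(-0.725000, -1.737862) = -0.503980
  k4 = f(-0.650000, -1.775597) = -0.461655
  y ← -1.700000 + (0.15/6)·(k1 + 2k2 + 2k3 + k4) = -1.775582
y(-0.65) ≈ -1.7756

-1.7756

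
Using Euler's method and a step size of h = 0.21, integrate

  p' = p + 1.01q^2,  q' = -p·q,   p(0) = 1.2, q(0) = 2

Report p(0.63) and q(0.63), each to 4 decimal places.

Euler on (p,q): p_{n+1} = p_n + h·p', q_{n+1} = q_n + h·q'.
0.000000: (1.200000, 2.000000); f=(5.240000, -2.400000) → (2.300400, 1.496000)
0.210000: (2.300400, 1.496000); f=(4.560796, -3.441398) → (3.258167, 0.773306)
0.420000: (3.258167, 0.773306); f=(3.862150, -2.519561) → (4.069219, 0.244198)
(p(0.63), q(0.63)) ≈ (4.0692, 0.2442)

4.0692, 0.2442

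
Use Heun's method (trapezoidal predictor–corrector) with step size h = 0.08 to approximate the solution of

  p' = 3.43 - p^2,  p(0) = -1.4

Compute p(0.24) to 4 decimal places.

Heun: k1 = f(x_n, p_n); k2 = f(x_n + h, p_n + h·k1); p_{n+1} = p_n + (h/2)·(k1 + k2).
x=0.000000, p=-1.400000:
  k1 = f(0.000000, -1.400000) = 1.470000
  k2 = f(0.080000, -1.282400) = 1.785450
  p ← -1.400000 + (0.08/2)·(1.470000 + 1.785450) = -1.269782
x=0.080000, p=-1.269782:
  k1 = f(0.080000, -1.269782) = 1.817654
  k2 = f(0.160000, -1.124370) = 2.165793
  p ← -1.269782 + (0.08/2)·(1.817654 + 2.165793) = -1.110444
x=0.160000, p=-1.110444:
  k1 = f(0.160000, -1.110444) = 2.196914
  k2 = f(0.240000, -0.934691) = 2.556353
  p ← -1.110444 + (0.08/2)·(2.196914 + 2.556353) = -0.920313
p(0.24) ≈ -0.9203

-0.9203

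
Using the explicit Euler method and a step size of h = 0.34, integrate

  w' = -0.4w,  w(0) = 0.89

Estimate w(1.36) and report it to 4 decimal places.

0.4960

Euler: w_{n+1} = w_n + h·f(x_n, w_n).
x=0.000000, w=0.890000: f=-0.356000 → w ← 0.890000 + 0.34·(-0.356000) = 0.768960
x=0.340000, w=0.768960: f=-0.307584 → w ← 0.768960 + 0.34·(-0.307584) = 0.664381
x=0.680000, w=0.664381: f=-0.265753 → w ← 0.664381 + 0.34·(-0.265753) = 0.574026
x=1.020000, w=0.574026: f=-0.229610 → w ← 0.574026 + 0.34·(-0.229610) = 0.495958
w(1.36) ≈ 0.4960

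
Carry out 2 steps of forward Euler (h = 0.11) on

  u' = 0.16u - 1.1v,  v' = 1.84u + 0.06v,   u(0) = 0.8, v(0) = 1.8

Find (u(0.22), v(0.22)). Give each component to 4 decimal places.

Euler on (u,v): u_{n+1} = u_n + h·u', v_{n+1} = v_n + h·v'.
0.000000: (0.800000, 1.800000); f=(-1.852000, 1.580000) → (0.596280, 1.973800)
0.110000: (0.596280, 1.973800); f=(-2.075775, 1.215583) → (0.367945, 2.107514)
(u(0.22), v(0.22)) ≈ (0.3679, 2.1075)

0.3679, 2.1075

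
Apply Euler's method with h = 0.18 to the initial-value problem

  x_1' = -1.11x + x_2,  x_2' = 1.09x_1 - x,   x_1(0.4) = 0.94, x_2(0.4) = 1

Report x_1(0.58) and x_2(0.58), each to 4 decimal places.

1.0401, 1.1124

Euler on (x_1,x_2): x_1_{n+1} = x_1_n + h·x_1', x_2_{n+1} = x_2_n + h·x_2'.
0.400000: (0.940000, 1.000000); f=(0.556000, 0.624600) → (1.040080, 1.112428)
(x_1(0.58), x_2(0.58)) ≈ (1.0401, 1.1124)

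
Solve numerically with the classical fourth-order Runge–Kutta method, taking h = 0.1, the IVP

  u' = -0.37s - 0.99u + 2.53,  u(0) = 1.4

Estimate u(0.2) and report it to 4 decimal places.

RK4: k1 = f(s_n, u_n); k2 = f(s_n + h/2, u_n + (h/2)·k1); k3 = f(s_n + h/2, u_n + (h/2)·k2); k4 = f(s_n + h, u_n + h·k3); u_{n+1} = u_n + (h/6)·(k1 + 2k2 + 2k3 + k4).
s=0.000000, u=1.400000:
  k1 = f(0.000000, 1.400000) = 1.144000
  k2 = f(0.050000, 1.457200) = 1.068872
  k3 = f(0.050000, 1.453444) = 1.072591
  k4 = f(0.100000, 1.507259) = 1.000814
  u ← 1.400000 + (0.1/6)·(k1 + 2k2 + 2k3 + k4) = 1.507129
s=0.100000, u=1.507129:
  k1 = f(0.100000, 1.507129) = 1.000942
  k2 = f(0.150000, 1.557176) = 0.932896
  k3 = f(0.150000, 1.553774) = 0.936264
  k4 = f(0.200000, 1.600755) = 0.871252
  u ← 1.507129 + (0.1/6)·(k1 + 2k2 + 2k3 + k4) = 1.600638
u(0.2) ≈ 1.6006

1.6006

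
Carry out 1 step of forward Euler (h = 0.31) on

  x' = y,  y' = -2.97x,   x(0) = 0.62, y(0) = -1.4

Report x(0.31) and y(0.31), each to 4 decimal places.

0.1860, -1.9708

Euler on (x,y): x_{n+1} = x_n + h·x', y_{n+1} = y_n + h·y'.
0.000000: (0.620000, -1.400000); f=(-1.400000, -1.841400) → (0.186000, -1.970834)
(x(0.31), y(0.31)) ≈ (0.1860, -1.9708)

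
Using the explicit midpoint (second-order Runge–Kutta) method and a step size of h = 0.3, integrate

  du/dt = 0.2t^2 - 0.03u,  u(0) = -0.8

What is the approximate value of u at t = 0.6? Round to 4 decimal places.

Midpoint: k1 = f(t_n, u_n); k2 = f(t_n + h/2, u_n + (h/2)·k1); u_{n+1} = u_n + h·k2.
t=0.000000, u=-0.800000:
  k1 = f(0.000000, -0.800000) = 0.024000
  k2 = f(0.150000, -0.796400) = 0.028392
  u ← -0.800000 + 0.3·0.028392 = -0.791482
t=0.300000, u=-0.791482:
  k1 = f(0.300000, -0.791482) = 0.041744
  k2 = f(0.450000, -0.785221) = 0.064057
  u ← -0.791482 + 0.3·0.064057 = -0.772265
u(0.6) ≈ -0.7723

-0.7723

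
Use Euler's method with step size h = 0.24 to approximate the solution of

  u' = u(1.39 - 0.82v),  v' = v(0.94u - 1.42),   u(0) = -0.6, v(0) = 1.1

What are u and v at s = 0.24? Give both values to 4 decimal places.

-0.6703, 0.5762

Euler on (u,v): u_{n+1} = u_n + h·u', v_{n+1} = v_n + h·v'.
0.000000: (-0.600000, 1.100000); f=(-0.292800, -2.182400) → (-0.670272, 0.576224)
(u(0.24), v(0.24)) ≈ (-0.6703, 0.5762)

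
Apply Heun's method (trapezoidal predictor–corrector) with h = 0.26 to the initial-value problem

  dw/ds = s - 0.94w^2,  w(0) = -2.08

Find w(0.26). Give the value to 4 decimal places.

Heun: k1 = f(s_n, w_n); k2 = f(s_n + h, w_n + h·k1); w_{n+1} = w_n + (h/2)·(k1 + k2).
s=0.000000, w=-2.080000:
  k1 = f(0.000000, -2.080000) = -4.066816
  k2 = f(0.260000, -3.137372) = -8.992518
  w ← -2.080000 + (0.26/2)·(-4.066816 + (-8.992518)) = -3.777713
w(0.26) ≈ -3.7777

-3.7777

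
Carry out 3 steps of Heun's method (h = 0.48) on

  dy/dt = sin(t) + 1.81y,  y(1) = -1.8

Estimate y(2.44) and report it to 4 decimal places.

-15.2175

Heun: k1 = f(t_n, y_n); k2 = f(t_n + h, y_n + h·k1); y_{n+1} = y_n + (h/2)·(k1 + k2).
t=1.000000, y=-1.800000:
  k1 = f(1.000000, -1.800000) = -2.416529
  k2 = f(1.480000, -2.959934) = -4.361600
  y ← -1.800000 + (0.48/2)·(-2.416529 + (-4.361600)) = -3.426751
t=1.480000, y=-3.426751:
  k1 = f(1.480000, -3.426751) = -5.206538
  k2 = f(1.960000, -5.925889) = -9.800648
  y ← -3.426751 + (0.48/2)·(-5.206538 + (-9.800648)) = -7.028476
t=1.960000, y=-7.028476:
  k1 = f(1.960000, -7.028476) = -11.796329
  k2 = f(2.440000, -12.690714) = -22.324757
  y ← -7.028476 + (0.48/2)·(-11.796329 + (-22.324757)) = -15.217536
y(2.44) ≈ -15.2175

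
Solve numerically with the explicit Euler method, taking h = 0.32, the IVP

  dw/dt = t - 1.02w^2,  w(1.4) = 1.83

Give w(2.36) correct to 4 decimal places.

1.3975

Euler: w_{n+1} = w_n + h·f(t_n, w_n).
t=1.400000, w=1.830000: f=-2.015878 → w ← 1.830000 + 0.32·(-2.015878) = 1.184919
t=1.720000, w=1.184919: f=0.287886 → w ← 1.184919 + 0.32·0.287886 = 1.277043
t=2.040000, w=1.277043: f=0.376545 → w ← 1.277043 + 0.32·0.376545 = 1.397537
w(2.36) ≈ 1.3975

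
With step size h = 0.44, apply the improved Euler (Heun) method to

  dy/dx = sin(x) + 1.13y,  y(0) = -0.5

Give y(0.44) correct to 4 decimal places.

Heun: k1 = f(x_n, y_n); k2 = f(x_n + h, y_n + h·k1); y_{n+1} = y_n + (h/2)·(k1 + k2).
x=0.000000, y=-0.500000:
  k1 = f(0.000000, -0.500000) = -0.565000
  k2 = f(0.440000, -0.748600) = -0.419979
  y ← -0.500000 + (0.44/2)·(-0.565000 + (-0.419979)) = -0.716695
y(0.44) ≈ -0.7167

-0.7167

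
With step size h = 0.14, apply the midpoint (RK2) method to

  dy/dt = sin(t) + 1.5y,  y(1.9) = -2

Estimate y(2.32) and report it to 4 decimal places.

-3.2383

Midpoint: k1 = f(t_n, y_n); k2 = f(t_n + h/2, y_n + (h/2)·k1); y_{n+1} = y_n + h·k2.
t=1.900000, y=-2.000000:
  k1 = f(1.900000, -2.000000) = -2.053700
  k2 = f(1.970000, -2.143759) = -2.294268
  y ← -2.000000 + 0.14·(-2.294268) = -2.321197
t=2.040000, y=-2.321197:
  k1 = f(2.040000, -2.321197) = -2.589868
  k2 = f(2.110000, -2.502488) = -2.895614
  y ← -2.321197 + 0.14·(-2.895614) = -2.726584
t=2.180000, y=-2.726584:
  k1 = f(2.180000, -2.726584) = -3.269771
  k2 = f(2.250000, -2.955467) = -3.655128
  y ← -2.726584 + 0.14·(-3.655128) = -3.238301
y(2.32) ≈ -3.2383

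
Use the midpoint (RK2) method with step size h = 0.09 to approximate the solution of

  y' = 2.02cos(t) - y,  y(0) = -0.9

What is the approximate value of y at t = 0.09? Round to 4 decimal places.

Midpoint: k1 = f(t_n, y_n); k2 = f(t_n + h/2, y_n + (h/2)·k1); y_{n+1} = y_n + h·k2.
t=0.000000, y=-0.900000:
  k1 = f(0.000000, -0.900000) = 2.920000
  k2 = f(0.045000, -0.768600) = 2.786555
  y ← -0.900000 + 0.09·2.786555 = -0.649210
y(0.09) ≈ -0.6492

-0.6492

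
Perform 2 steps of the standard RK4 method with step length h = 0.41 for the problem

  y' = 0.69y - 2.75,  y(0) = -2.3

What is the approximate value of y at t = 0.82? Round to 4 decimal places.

-7.0821

RK4: k1 = f(t_n, y_n); k2 = f(t_n + h/2, y_n + (h/2)·k1); k3 = f(t_n + h/2, y_n + (h/2)·k2); k4 = f(t_n + h, y_n + h·k3); y_{n+1} = y_n + (h/6)·(k1 + 2k2 + 2k3 + k4).
t=0.000000, y=-2.300000:
  k1 = f(0.000000, -2.300000) = -4.337000
  k2 = f(0.205000, -3.189085) = -4.950469
  k3 = f(0.205000, -3.314846) = -5.037244
  k4 = f(0.410000, -4.365270) = -5.762036
  y ← -2.300000 + (0.41/6)·(k1 + 2k2 + 2k3 + k4) = -4.355088
t=0.410000, y=-4.355088:
  k1 = f(0.410000, -4.355088) = -5.755011
  k2 = f(0.615000, -5.534865) = -6.569057
  k3 = f(0.615000, -5.701745) = -6.684204
  k4 = f(0.820000, -7.095612) = -7.645972
  y ← -4.355088 + (0.41/6)·(k1 + 2k2 + 2k3 + k4) = -7.082101
y(0.82) ≈ -7.0821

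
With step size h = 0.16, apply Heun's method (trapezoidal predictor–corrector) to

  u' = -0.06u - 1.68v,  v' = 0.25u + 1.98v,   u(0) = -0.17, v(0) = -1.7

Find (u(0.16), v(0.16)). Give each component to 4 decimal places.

0.3597, -2.3226

Heun on (u,v): k1 = f(s_n, state_n); k2 = f(s_n + h, state_n + h·k1); state_{n+1} = state_n + (h/2)·(k1 + k2).
0.000000: (-0.170000, -1.700000)
  k1 = (2.866200, -3.408500)
  predictor → (0.288592, -2.245360)
  k2 = (3.754889, -4.373665)
  → (0.359687, -2.322573)
(u(0.16), v(0.16)) ≈ (0.3597, -2.3226)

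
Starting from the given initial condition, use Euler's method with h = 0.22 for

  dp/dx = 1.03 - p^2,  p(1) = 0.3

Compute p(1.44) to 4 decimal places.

0.6769

Euler: p_{n+1} = p_n + h·f(x_n, p_n).
x=1.000000, p=0.300000: f=0.940000 → p ← 0.300000 + 0.22·0.940000 = 0.506800
x=1.220000, p=0.506800: f=0.773154 → p ← 0.506800 + 0.22·0.773154 = 0.676894
p(1.44) ≈ 0.6769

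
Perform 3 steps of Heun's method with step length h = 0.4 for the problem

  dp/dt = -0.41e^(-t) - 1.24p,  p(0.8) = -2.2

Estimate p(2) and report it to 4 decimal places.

Heun: k1 = f(t_n, p_n); k2 = f(t_n + h, p_n + h·k1); p_{n+1} = p_n + (h/2)·(k1 + k2).
t=0.800000, p=-2.200000:
  k1 = f(0.800000, -2.200000) = 2.543775
  k2 = f(1.200000, -1.182490) = 1.342798
  p ← -2.200000 + (0.4/2)·(2.543775 + 1.342798) = -1.422685
t=1.200000, p=-1.422685:
  k1 = f(1.200000, -1.422685) = 1.640640
  k2 = f(1.600000, -0.766429) = 0.867595
  p ← -1.422685 + (0.4/2)·(1.640640 + 0.867595) = -0.921038
t=1.600000, p=-0.921038:
  k1 = f(1.600000, -0.921038) = 1.059310
  k2 = f(2.000000, -0.497314) = 0.561182
  p ← -0.921038 + (0.4/2)·(1.059310 + 0.561182) = -0.596940
p(2) ≈ -0.5969

-0.5969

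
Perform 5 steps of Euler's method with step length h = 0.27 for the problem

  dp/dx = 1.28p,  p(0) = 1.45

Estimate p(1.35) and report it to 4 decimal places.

Euler: p_{n+1} = p_n + h·f(x_n, p_n).
x=0.000000, p=1.450000: f=1.856000 → p ← 1.450000 + 0.27·1.856000 = 1.951120
x=0.270000, p=1.951120: f=2.497434 → p ← 1.951120 + 0.27·2.497434 = 2.625427
x=0.540000, p=2.625427: f=3.360547 → p ← 2.625427 + 0.27·3.360547 = 3.532775
x=0.810000, p=3.532775: f=4.521952 → p ← 3.532775 + 0.27·4.521952 = 4.753702
x=1.080000, p=4.753702: f=6.084738 → p ← 4.753702 + 0.27·6.084738 = 6.396581
p(1.35) ≈ 6.3966

6.3966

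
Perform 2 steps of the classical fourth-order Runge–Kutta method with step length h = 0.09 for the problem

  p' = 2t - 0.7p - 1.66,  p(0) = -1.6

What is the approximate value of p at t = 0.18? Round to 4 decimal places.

RK4: k1 = f(t_n, p_n); k2 = f(t_n + h/2, p_n + (h/2)·k1); k3 = f(t_n + h/2, p_n + (h/2)·k2); k4 = f(t_n + h, p_n + h·k3); p_{n+1} = p_n + (h/6)·(k1 + 2k2 + 2k3 + k4).
t=0.000000, p=-1.600000:
  k1 = f(0.000000, -1.600000) = -0.540000
  k2 = f(0.045000, -1.624300) = -0.432990
  k3 = f(0.045000, -1.619485) = -0.436361
  k4 = f(0.090000, -1.639272) = -0.332509
  p ← -1.600000 + (0.09/6)·(k1 + 2k2 + 2k3 + k4) = -1.639168
t=0.090000, p=-1.639168:
  k1 = f(0.090000, -1.639168) = -0.332582
  k2 = f(0.135000, -1.654134) = -0.232106
  k3 = f(0.135000, -1.649613) = -0.235271
  k4 = f(0.180000, -1.660343) = -0.137760
  p ← -1.639168 + (0.09/6)·(k1 + 2k2 + 2k3 + k4) = -1.660245
p(0.18) ≈ -1.6602

-1.6602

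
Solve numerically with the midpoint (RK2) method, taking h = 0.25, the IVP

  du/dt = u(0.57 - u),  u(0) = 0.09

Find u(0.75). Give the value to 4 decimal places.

0.1272

Midpoint: k1 = f(t_n, u_n); k2 = f(t_n + h/2, u_n + (h/2)·k1); u_{n+1} = u_n + h·k2.
t=0.000000, u=0.090000:
  k1 = f(0.000000, 0.090000) = 0.043200
  k2 = f(0.125000, 0.095400) = 0.045277
  u ← 0.090000 + 0.25·0.045277 = 0.101319
t=0.250000, u=0.101319:
  k1 = f(0.250000, 0.101319) = 0.047486
  k2 = f(0.375000, 0.107255) = 0.049632
  u ← 0.101319 + 0.25·0.049632 = 0.113727
t=0.500000, u=0.113727:
  k1 = f(0.500000, 0.113727) = 0.051891
  k2 = f(0.625000, 0.120213) = 0.054070
  u ← 0.113727 + 0.25·0.054070 = 0.127245
u(0.75) ≈ 0.1272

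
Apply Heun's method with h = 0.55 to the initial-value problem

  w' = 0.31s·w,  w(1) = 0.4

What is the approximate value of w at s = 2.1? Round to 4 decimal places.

Heun: k1 = f(s_n, w_n); k2 = f(s_n + h, w_n + h·k1); w_{n+1} = w_n + (h/2)·(k1 + k2).
s=1.000000, w=0.400000:
  k1 = f(1.000000, 0.400000) = 0.124000
  k2 = f(1.550000, 0.468200) = 0.224970
  w ← 0.400000 + (0.55/2)·(0.124000 + 0.224970) = 0.495967
s=1.550000, w=0.495967:
  k1 = f(1.550000, 0.495967) = 0.238312
  k2 = f(2.100000, 0.627038) = 0.408202
  w ← 0.495967 + (0.55/2)·(0.238312 + 0.408202) = 0.673758
w(2.1) ≈ 0.6738

0.6738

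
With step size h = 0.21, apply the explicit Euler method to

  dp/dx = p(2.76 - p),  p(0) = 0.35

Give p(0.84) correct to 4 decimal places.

1.4803

Euler: p_{n+1} = p_n + h·f(x_n, p_n).
x=0.000000, p=0.350000: f=0.843500 → p ← 0.350000 + 0.21·0.843500 = 0.527135
x=0.210000, p=0.527135: f=1.177021 → p ← 0.527135 + 0.21·1.177021 = 0.774309
x=0.420000, p=0.774309: f=1.537539 → p ← 0.774309 + 0.21·1.537539 = 1.097193
x=0.630000, p=1.097193: f=1.824420 → p ← 1.097193 + 0.21·1.824420 = 1.480321
p(0.84) ≈ 1.4803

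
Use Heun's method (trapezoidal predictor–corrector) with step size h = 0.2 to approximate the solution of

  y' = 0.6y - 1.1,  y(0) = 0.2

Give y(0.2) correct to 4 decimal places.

Heun: k1 = f(t_n, y_n); k2 = f(t_n + h, y_n + h·k1); y_{n+1} = y_n + (h/2)·(k1 + k2).
t=0.000000, y=0.200000:
  k1 = f(0.000000, 0.200000) = -0.980000
  k2 = f(0.200000, 0.004000) = -1.097600
  y ← 0.200000 + (0.2/2)·(-0.980000 + (-1.097600)) = -0.007760
y(0.2) ≈ -0.0078

-0.0078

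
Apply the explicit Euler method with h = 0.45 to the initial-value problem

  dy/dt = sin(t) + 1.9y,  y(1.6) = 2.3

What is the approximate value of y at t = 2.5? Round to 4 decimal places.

9.1481

Euler: y_{n+1} = y_n + h·f(t_n, y_n).
t=1.600000, y=2.300000: f=5.369574 → y ← 2.300000 + 0.45·5.369574 = 4.716308
t=2.050000, y=4.716308: f=9.848348 → y ← 4.716308 + 0.45·9.848348 = 9.148065
y(2.5) ≈ 9.1481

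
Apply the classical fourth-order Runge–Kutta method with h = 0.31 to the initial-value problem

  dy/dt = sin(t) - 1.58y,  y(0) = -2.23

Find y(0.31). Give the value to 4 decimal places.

RK4: k1 = f(t_n, y_n); k2 = f(t_n + h/2, y_n + (h/2)·k1); k3 = f(t_n + h/2, y_n + (h/2)·k2); k4 = f(t_n + h, y_n + h·k3); y_{n+1} = y_n + (h/6)·(k1 + 2k2 + 2k3 + k4).
t=0.000000, y=-2.230000:
  k1 = f(0.000000, -2.230000) = 3.523400
  k2 = f(0.155000, -1.683873) = 2.814899
  k3 = f(0.155000, -1.793691) = 2.988411
  k4 = f(0.310000, -1.303593) = 2.364735
  y ← -2.230000 + (0.31/6)·(k1 + 2k2 + 2k3 + k4) = -1.326104
y(0.31) ≈ -1.3261

-1.3261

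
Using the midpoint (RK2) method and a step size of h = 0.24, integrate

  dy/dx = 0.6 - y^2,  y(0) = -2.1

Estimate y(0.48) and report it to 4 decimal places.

-9.2498

Midpoint: k1 = f(x_n, y_n); k2 = f(x_n + h/2, y_n + (h/2)·k1); y_{n+1} = y_n + h·k2.
x=0.000000, y=-2.100000:
  k1 = f(0.000000, -2.100000) = -3.810000
  k2 = f(0.120000, -2.557200) = -5.939272
  y ← -2.100000 + 0.24·(-5.939272) = -3.525425
x=0.240000, y=-3.525425:
  k1 = f(0.240000, -3.525425) = -11.828623
  k2 = f(0.360000, -4.944860) = -23.851641
  y ← -3.525425 + 0.24·(-23.851641) = -9.249819
y(0.48) ≈ -9.2498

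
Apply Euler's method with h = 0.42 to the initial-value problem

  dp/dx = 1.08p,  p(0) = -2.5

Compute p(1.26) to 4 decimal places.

Euler: p_{n+1} = p_n + h·f(x_n, p_n).
x=0.000000, p=-2.500000: f=-2.700000 → p ← -2.500000 + 0.42·(-2.700000) = -3.634000
x=0.420000, p=-3.634000: f=-3.924720 → p ← -3.634000 + 0.42·(-3.924720) = -5.282382
x=0.840000, p=-5.282382: f=-5.704973 → p ← -5.282382 + 0.42·(-5.704973) = -7.678471
p(1.26) ≈ -7.6785

-7.6785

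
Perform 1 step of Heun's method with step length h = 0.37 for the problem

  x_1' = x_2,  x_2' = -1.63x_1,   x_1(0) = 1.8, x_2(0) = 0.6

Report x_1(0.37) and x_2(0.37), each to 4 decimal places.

Heun on (x_1,x_2): k1 = f(t_n, state_n); k2 = f(t_n + h, state_n + h·k1); state_{n+1} = state_n + (h/2)·(k1 + k2).
0.000000: (1.800000, 0.600000)
  k1 = (0.600000, -2.934000)
  predictor → (2.022000, -0.485580)
  k2 = (-0.485580, -3.295860)
  → (1.821168, -0.552524)
(x_1(0.37), x_2(0.37)) ≈ (1.8212, -0.5525)

1.8212, -0.5525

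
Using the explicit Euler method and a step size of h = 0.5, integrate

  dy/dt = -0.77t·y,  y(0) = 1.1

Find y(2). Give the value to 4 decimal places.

Euler: y_{n+1} = y_n + h·f(t_n, y_n).
t=0.000000, y=1.100000: f=0.000000 → y ← 1.100000 + 0.5·0.000000 = 1.100000
t=0.500000, y=1.100000: f=-0.423500 → y ← 1.100000 + 0.5·(-0.423500) = 0.888250
t=1.000000, y=0.888250: f=-0.683953 → y ← 0.888250 + 0.5·(-0.683953) = 0.546274
t=1.500000, y=0.546274: f=-0.630946 → y ← 0.546274 + 0.5·(-0.630946) = 0.230801
y(2) ≈ 0.2308

0.2308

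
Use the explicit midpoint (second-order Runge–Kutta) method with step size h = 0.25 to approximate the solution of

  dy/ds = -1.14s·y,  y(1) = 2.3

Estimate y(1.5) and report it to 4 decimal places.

Midpoint: k1 = f(s_n, y_n); k2 = f(s_n + h/2, y_n + (h/2)·k1); y_{n+1} = y_n + h·k2.
s=1.000000, y=2.300000:
  k1 = f(1.000000, 2.300000) = -2.622000
  k2 = f(1.125000, 1.972250) = -2.529411
  y ← 2.300000 + 0.25·(-2.529411) = 1.667647
s=1.250000, y=1.667647:
  k1 = f(1.250000, 1.667647) = -2.376397
  k2 = f(1.375000, 1.370598) = -2.148412
  y ← 1.667647 + 0.25·(-2.148412) = 1.130544
y(1.5) ≈ 1.1305

1.1305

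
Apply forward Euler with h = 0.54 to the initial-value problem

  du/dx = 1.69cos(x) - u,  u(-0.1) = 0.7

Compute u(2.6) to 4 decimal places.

-0.1645

Euler: u_{n+1} = u_n + h·f(x_n, u_n).
x=-0.100000, u=0.700000: f=0.981557 → u ← 0.700000 + 0.54·0.981557 = 1.230041
x=0.440000, u=1.230041: f=0.298990 → u ← 1.230041 + 0.54·0.298990 = 1.391495
x=0.980000, u=1.391495: f=-0.450127 → u ← 1.391495 + 0.54·(-0.450127) = 1.148427
x=1.520000, u=1.148427: f=-1.062618 → u ← 1.148427 + 0.54·(-1.062618) = 0.574613
x=2.060000, u=0.574613: f=-1.368783 → u ← 0.574613 + 0.54·(-1.368783) = -0.164530
u(2.6) ≈ -0.1645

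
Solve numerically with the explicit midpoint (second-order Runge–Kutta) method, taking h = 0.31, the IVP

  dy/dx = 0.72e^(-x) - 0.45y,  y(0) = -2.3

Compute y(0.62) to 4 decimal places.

Midpoint: k1 = f(x_n, y_n); k2 = f(x_n + h/2, y_n + (h/2)·k1); y_{n+1} = y_n + h·k2.
x=0.000000, y=-2.300000:
  k1 = f(0.000000, -2.300000) = 1.755000
  k2 = f(0.155000, -2.027975) = 1.529208
  y ← -2.300000 + 0.31·1.529208 = -1.825946
x=0.310000, y=-1.825946:
  k1 = f(0.310000, -1.825946) = 1.349757
  k2 = f(0.465000, -1.616733) = 1.179787
  y ← -1.825946 + 0.31·1.179787 = -1.460212
y(0.62) ≈ -1.4602

-1.4602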